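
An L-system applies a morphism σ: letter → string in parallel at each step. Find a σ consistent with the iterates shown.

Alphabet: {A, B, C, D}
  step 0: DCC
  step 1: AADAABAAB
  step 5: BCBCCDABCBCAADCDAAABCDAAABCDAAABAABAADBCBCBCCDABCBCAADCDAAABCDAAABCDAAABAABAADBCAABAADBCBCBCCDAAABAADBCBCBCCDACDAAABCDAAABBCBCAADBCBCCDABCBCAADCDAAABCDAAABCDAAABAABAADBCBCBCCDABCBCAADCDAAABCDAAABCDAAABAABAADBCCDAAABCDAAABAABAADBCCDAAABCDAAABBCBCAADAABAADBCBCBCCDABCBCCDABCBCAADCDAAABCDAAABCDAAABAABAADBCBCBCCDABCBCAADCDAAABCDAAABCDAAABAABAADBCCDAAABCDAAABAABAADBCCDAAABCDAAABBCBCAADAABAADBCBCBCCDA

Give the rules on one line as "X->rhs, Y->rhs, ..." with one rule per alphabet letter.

A->BC, B->CDA, C->AAB, D->AAD

  step 0 ⇒ step 1: DCC ⇒ AAD·AAB·AAB
    C ↦ AAB
    D ↦ AAD
    A ↦ BC  (constrained at step 1)
    B ↦ CDA  (constrained at step 1)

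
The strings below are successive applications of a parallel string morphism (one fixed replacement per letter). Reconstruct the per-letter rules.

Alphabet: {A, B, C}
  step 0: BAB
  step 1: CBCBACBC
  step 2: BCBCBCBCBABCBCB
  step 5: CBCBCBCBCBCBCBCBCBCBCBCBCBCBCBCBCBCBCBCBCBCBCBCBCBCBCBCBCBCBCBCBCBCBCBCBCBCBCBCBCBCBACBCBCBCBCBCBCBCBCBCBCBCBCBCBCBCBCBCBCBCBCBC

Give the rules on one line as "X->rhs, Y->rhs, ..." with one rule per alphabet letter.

  step 1 ⇒ step 2: CBCBACBC ⇒ B·CBC·B·CBC·BA·B·CBC·B
    A ↦ BA
    B ↦ CBC
    C ↦ B

A->BA, B->CBC, C->B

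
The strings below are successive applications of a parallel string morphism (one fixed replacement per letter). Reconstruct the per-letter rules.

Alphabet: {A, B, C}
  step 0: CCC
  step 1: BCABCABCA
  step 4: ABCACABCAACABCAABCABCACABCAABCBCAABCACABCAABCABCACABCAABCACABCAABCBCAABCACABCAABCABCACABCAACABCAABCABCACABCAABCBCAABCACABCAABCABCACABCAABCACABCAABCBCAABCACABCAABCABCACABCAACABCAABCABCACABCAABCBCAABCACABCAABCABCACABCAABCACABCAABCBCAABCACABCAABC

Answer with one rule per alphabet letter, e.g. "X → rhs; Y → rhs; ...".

A->ABC, B->ACA, C->BCA

  step 0 ⇒ step 1: CCC ⇒ BCA·BCA·BCA
    C ↦ BCA
    A ↦ ABC  (constrained at step 1)
    B ↦ ACA  (constrained at step 1)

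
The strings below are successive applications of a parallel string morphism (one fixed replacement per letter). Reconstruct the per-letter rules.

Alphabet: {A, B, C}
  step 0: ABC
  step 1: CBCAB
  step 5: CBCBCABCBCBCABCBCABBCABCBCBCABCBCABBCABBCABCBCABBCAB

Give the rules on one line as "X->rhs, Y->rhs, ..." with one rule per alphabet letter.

  step 0 ⇒ step 1: ABC ⇒ C·BC·AB
    A ↦ C
    B ↦ BC
    C ↦ AB

A->C, B->BC, C->AB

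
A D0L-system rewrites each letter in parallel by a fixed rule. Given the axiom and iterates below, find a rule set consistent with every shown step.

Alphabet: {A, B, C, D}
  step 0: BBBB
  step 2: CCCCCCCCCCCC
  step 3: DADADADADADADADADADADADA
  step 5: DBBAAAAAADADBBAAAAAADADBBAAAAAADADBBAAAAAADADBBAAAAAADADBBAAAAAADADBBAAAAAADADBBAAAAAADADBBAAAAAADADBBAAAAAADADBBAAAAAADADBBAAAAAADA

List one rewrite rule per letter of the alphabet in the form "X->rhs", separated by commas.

  step 2 ⇒ step 3: CCCCCCCCCCCC ⇒ DA·DA·DA·DA·DA·DA·DA·DA·DA·DA·DA·DA
    C ↦ DA
    A ↦ C  (constrained at step 3)
    B ↦ AAA  (constrained at step 0)
    D ↦ DBB  (constrained at step 3)

A->C, B->AAA, C->DA, D->DBB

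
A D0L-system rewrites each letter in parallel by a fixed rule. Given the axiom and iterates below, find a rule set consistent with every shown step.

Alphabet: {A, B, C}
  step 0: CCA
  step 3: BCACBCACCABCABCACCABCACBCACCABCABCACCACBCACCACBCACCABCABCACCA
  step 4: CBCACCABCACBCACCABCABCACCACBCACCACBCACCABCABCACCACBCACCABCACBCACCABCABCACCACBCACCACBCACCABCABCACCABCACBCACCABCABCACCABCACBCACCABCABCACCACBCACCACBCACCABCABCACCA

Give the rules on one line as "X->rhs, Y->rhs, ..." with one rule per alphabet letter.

A->CCA, B->C, C->BCA

  step 3 ⇒ step 4: BCACBCACCABCABCACCABCACBCACCABCABCACCACBCACCACBCACCABCABCACCA ⇒ C·BCA·CCA·BCA·C·BCA·CCA·BCA·BCA·CCA·C·BCA·CCA·C·BCA·CCA·BCA·BCA·CCA·C·BCA·CCA·BCA·C·BCA·CCA·BCA·BCA·CCA·C·BCA·CCA·C·BCA·CCA·BCA·BCA·CCA·BCA·C·BCA·CCA·BCA·BCA·CCA·BCA·C·BCA·CCA·BCA·BCA·CCA·C·BCA·CCA·C·BCA·CCA·BCA·BCA·CCA
    A ↦ CCA
    B ↦ C
    C ↦ BCA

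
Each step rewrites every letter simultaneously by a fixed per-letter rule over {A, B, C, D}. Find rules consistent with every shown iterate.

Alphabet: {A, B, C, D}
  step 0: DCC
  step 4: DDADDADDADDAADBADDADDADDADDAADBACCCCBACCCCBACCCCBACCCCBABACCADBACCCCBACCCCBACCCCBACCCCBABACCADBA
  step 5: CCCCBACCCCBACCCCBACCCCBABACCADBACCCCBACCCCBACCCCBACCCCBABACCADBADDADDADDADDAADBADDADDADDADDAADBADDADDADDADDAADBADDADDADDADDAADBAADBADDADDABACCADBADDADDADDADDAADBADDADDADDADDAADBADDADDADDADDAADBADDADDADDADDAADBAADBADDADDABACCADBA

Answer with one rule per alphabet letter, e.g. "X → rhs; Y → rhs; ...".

  step 4 ⇒ step 5: DDADDADDADDAADBADDADDADDADDAADBACCCCBACCCCBACCCCBACCCCBABACCADBACCCCBACCCCBACCCCBACCCCBABACCADBA ⇒ CC·CC·BA·CC·CC·BA·CC·CC·BA·CC·CC·BA·BA·CC·AD·BA·CC·CC·BA·CC·CC·BA·CC·CC·BA·CC·CC·BA·BA·CC·AD·BA·DDA·DDA·DDA·DDA·AD·BA·DDA·DDA·DDA·DDA·AD·BA·DDA·DDA·DDA·DDA·AD·BA·DDA·DDA·DDA·DDA·AD·BA·AD·BA·DDA·DDA·BA·CC·AD·BA·DDA·DDA·DDA·DDA·AD·BA·DDA·DDA·DDA·DDA·AD·BA·DDA·DDA·DDA·DDA·AD·BA·DDA·DDA·DDA·DDA·AD·BA·AD·BA·DDA·DDA·BA·CC·AD·BA
    A ↦ BA
    B ↦ AD
    C ↦ DDA
    D ↦ CC

A->BA, B->AD, C->DDA, D->CC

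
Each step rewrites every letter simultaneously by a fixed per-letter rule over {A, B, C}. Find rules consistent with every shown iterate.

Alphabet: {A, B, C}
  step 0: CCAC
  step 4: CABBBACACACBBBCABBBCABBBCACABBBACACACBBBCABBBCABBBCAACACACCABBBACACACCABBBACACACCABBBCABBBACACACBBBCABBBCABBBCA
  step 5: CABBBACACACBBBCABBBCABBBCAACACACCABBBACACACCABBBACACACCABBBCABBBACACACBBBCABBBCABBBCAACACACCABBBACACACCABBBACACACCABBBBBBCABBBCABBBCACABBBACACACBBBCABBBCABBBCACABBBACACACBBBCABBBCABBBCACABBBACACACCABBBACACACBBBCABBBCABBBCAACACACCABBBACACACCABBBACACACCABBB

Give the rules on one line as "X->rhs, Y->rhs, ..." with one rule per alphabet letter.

  step 4 ⇒ step 5: CABBBACACACBBBCABBBCABBBCACABBBACACACBBBCABBBCABBBCAACACACCABBBACACACCABBBACACACCABBBCABBBACACACBBBCABBBCABBBCA ⇒ CA·BBB·AC·AC·AC·BBB·CA·BBB·CA·BBB·CA·AC·AC·AC·CA·BBB·AC·AC·AC·CA·BBB·AC·AC·AC·CA·BBB·CA·BBB·AC·AC·AC·BBB·CA·BBB·CA·BBB·CA·AC·AC·AC·CA·BBB·AC·AC·AC·CA·BBB·AC·AC·AC·CA·BBB·BBB·CA·BBB·CA·BBB·CA·CA·BBB·AC·AC·AC·BBB·CA·BBB·CA·BBB·CA·CA·BBB·AC·AC·AC·BBB·CA·BBB·CA·BBB·CA·CA·BBB·AC·AC·AC·CA·BBB·AC·AC·AC·BBB·CA·BBB·CA·BBB·CA·AC·AC·AC·CA·BBB·AC·AC·AC·CA·BBB·AC·AC·AC·CA·BBB
    A ↦ BBB
    B ↦ AC
    C ↦ CA

A->BBB, B->AC, C->CA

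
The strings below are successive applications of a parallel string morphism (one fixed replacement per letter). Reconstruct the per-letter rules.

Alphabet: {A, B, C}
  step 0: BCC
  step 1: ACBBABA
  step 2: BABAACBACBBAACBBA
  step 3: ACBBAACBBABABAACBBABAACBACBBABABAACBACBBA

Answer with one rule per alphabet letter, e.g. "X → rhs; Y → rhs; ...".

  step 2 ⇒ step 3: BABAACBACBBAACBBA ⇒ ACB·BA·ACB·BA·BA·BA·ACB·BA·BA·ACB·ACB·BA·BA·BA·ACB·ACB·BA
    A ↦ BA
    B ↦ ACB
    C ↦ BA

A->BA, B->ACB, C->BA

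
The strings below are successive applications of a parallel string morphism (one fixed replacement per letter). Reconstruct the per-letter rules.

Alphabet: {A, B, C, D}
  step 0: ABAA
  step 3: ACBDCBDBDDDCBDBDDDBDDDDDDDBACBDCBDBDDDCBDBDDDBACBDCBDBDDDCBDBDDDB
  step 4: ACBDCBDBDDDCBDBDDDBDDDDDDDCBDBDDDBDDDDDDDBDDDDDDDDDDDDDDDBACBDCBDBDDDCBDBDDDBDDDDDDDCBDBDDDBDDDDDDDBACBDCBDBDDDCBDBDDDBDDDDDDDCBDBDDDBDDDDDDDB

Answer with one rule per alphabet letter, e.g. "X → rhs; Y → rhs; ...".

A->ACB, B->DB, C->DCB, D->DD

  step 3 ⇒ step 4: ACBDCBDBDDDCBDBDDDBDDDDDDDBACBDCBDBDDDCBDBDDDBACBDCBDBDDDCBDBDDDB ⇒ ACB·DCB·DB·DD·DCB·DB·DD·DB·DD·DD·DD·DCB·DB·DD·DB·DD·DD·DD·DB·DD·DD·DD·DD·DD·DD·DD·DB·ACB·DCB·DB·DD·DCB·DB·DD·DB·DD·DD·DD·DCB·DB·DD·DB·DD·DD·DD·DB·ACB·DCB·DB·DD·DCB·DB·DD·DB·DD·DD·DD·DCB·DB·DD·DB·DD·DD·DD·DB
    A ↦ ACB
    B ↦ DB
    C ↦ DCB
    D ↦ DD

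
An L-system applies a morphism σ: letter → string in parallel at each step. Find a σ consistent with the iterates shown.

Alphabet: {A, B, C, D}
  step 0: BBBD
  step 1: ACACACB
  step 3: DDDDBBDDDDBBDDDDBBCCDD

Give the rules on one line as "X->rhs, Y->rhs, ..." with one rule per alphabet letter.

  step 0 ⇒ step 1: BBBD ⇒ AC·AC·AC·B
    B ↦ AC
    D ↦ B
    A ↦ CC  (constrained at step 1)
    C ↦ DD  (constrained at step 1)

A->CC, B->AC, C->DD, D->B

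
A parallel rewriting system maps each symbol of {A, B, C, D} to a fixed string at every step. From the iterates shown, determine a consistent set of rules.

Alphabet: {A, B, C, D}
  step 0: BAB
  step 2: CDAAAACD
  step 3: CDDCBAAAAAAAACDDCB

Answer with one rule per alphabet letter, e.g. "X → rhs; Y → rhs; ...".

  step 2 ⇒ step 3: CDAAAACD ⇒ CD·DCB·AA·AA·AA·AA·CD·DCB
    A ↦ AA
    C ↦ CD
    D ↦ DCB
    B ↦ C  (constrained at step 0)

A->AA, B->C, C->CD, D->DCB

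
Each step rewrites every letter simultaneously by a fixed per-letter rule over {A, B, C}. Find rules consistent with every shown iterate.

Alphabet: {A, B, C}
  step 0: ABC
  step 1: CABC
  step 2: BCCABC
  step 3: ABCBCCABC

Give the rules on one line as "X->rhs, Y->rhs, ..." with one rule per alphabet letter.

  step 2 ⇒ step 3: BCCABC ⇒ A·BC·BC·C·A·BC
    A ↦ C
    B ↦ A
    C ↦ BC

A->C, B->A, C->BC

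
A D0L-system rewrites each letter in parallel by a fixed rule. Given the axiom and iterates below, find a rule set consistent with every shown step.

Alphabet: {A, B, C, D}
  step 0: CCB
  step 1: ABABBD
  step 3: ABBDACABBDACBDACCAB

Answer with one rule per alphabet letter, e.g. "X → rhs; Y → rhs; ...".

A->C, B->BD, C->AB, D->AC

  step 0 ⇒ step 1: CCB ⇒ AB·AB·BD
    B ↦ BD
    C ↦ AB
    A ↦ C  (constrained at step 1)
    D ↦ AC  (constrained at step 1)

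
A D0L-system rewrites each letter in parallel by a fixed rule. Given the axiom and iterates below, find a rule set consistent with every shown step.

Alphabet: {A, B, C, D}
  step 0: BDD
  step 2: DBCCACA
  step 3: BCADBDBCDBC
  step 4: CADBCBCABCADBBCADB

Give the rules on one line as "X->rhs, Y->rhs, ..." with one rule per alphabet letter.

A->C, B->CA, C->DB, D->B

  step 3 ⇒ step 4: BCADBDBCDBC ⇒ CA·DB·C·B·CA·B·CA·DB·B·CA·DB
    A ↦ C
    B ↦ CA
    C ↦ DB
    D ↦ B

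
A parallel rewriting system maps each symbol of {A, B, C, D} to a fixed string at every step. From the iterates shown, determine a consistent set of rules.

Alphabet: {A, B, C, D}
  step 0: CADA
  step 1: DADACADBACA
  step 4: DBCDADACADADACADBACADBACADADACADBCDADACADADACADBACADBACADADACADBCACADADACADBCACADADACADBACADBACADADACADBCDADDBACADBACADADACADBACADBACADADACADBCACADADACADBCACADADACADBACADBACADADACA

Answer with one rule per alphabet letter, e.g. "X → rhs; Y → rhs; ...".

  step 0 ⇒ step 1: CADA ⇒ DAD·ACA·DB·ACA
    A ↦ ACA
    C ↦ DAD
    D ↦ DB
    B ↦ C  (constrained at step 1)

A->ACA, B->C, C->DAD, D->DB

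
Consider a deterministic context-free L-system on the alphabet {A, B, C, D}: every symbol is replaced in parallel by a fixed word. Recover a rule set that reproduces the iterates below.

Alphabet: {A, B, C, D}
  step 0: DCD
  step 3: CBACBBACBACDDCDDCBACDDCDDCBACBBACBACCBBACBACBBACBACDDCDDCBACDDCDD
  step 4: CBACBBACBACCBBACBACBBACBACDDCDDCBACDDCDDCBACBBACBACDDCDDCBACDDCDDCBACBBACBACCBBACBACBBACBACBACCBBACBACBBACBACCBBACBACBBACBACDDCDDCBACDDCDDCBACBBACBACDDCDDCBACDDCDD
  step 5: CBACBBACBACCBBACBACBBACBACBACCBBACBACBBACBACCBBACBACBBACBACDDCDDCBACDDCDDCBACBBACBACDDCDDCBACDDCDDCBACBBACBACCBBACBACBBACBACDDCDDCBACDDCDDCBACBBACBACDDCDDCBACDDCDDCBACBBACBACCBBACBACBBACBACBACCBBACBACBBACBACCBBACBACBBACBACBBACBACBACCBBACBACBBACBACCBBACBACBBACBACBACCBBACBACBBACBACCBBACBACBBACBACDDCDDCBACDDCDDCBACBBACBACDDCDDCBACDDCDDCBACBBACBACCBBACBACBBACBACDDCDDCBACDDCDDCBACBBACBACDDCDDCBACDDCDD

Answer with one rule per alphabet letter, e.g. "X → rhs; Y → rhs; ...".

A->BBA, B->C, C->CBA, D->CDD

  step 4 ⇒ step 5: CBACBBACBACCBBACBACBBACBACDDCDDCBACDDCDDCBACBBACBACDDCDDCBACDDCDDCBACBBACBACCBBACBACBBACBACBACCBBACBACBBACBACCBBACBACBBACBACDDCDDCBACDDCDDCBACBBACBACDDCDDCBACDDCDD ⇒ CBA·C·BBA·CBA·C·C·BBA·CBA·C·BBA·CBA·CBA·C·C·BBA·CBA·C·BBA·CBA·C·C·BBA·CBA·C·BBA·CBA·CDD·CDD·CBA·CDD·CDD·CBA·C·BBA·CBA·CDD·CDD·CBA·CDD·CDD·CBA·C·BBA·CBA·C·C·BBA·CBA·C·BBA·CBA·CDD·CDD·CBA·CDD·CDD·CBA·C·BBA·CBA·CDD·CDD·CBA·CDD·CDD·CBA·C·BBA·CBA·C·C·BBA·CBA·C·BBA·CBA·CBA·C·C·BBA·CBA·C·BBA·CBA·C·C·BBA·CBA·C·BBA·CBA·C·BBA·CBA·CBA·C·C·BBA·CBA·C·BBA·CBA·C·C·BBA·CBA·C·BBA·CBA·CBA·C·C·BBA·CBA·C·BBA·CBA·C·C·BBA·CBA·C·BBA·CBA·CDD·CDD·CBA·CDD·CDD·CBA·C·BBA·CBA·CDD·CDD·CBA·CDD·CDD·CBA·C·BBA·CBA·C·C·BBA·CBA·C·BBA·CBA·CDD·CDD·CBA·CDD·CDD·CBA·C·BBA·CBA·CDD·CDD·CBA·CDD·CDD
    A ↦ BBA
    B ↦ C
    C ↦ CBA
    D ↦ CDD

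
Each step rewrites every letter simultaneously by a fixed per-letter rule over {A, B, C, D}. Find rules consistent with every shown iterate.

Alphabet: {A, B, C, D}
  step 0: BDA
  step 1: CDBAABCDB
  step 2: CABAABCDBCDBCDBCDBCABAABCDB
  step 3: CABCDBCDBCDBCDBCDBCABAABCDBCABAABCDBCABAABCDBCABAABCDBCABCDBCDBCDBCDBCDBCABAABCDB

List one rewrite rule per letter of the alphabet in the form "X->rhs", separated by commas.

  step 2 ⇒ step 3: CABAABCDBCDBCDBCDBCABAABCDB ⇒ CAB·CDB·CDB·CDB·CDB·CDB·CAB·AAB·CDB·CAB·AAB·CDB·CAB·AAB·CDB·CAB·AAB·CDB·CAB·CDB·CDB·CDB·CDB·CDB·CAB·AAB·CDB
    A ↦ CDB
    B ↦ CDB
    C ↦ CAB
    D ↦ AAB

A->CDB, B->CDB, C->CAB, D->AAB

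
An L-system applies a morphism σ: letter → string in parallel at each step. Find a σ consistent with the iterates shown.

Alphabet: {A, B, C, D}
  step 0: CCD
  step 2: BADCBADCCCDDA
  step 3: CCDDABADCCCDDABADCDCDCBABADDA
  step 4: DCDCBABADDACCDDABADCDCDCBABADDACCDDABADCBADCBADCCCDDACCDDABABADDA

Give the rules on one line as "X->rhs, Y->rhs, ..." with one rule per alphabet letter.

A->DDA, B->CC, C->DC, D->BA

  step 3 ⇒ step 4: CCDDABADCCCDDABADCDCDCBABADDA ⇒ DC·DC·BA·BA·DDA·CC·DDA·BA·DC·DC·DC·BA·BA·DDA·CC·DDA·BA·DC·BA·DC·BA·DC·CC·DDA·CC·DDA·BA·BA·DDA
    A ↦ DDA
    B ↦ CC
    C ↦ DC
    D ↦ BA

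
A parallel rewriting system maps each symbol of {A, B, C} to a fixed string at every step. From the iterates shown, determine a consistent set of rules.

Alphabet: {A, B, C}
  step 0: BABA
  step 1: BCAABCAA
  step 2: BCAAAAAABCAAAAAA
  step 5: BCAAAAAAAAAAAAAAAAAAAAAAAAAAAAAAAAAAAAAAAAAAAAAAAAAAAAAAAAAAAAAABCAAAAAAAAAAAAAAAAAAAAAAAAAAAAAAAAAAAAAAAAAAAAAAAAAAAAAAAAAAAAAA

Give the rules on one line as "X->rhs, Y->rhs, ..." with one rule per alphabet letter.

A->AA, B->BC, C->AA

  step 1 ⇒ step 2: BCAABCAA ⇒ BC·AA·AA·AA·BC·AA·AA·AA
    A ↦ AA
    B ↦ BC
    C ↦ AA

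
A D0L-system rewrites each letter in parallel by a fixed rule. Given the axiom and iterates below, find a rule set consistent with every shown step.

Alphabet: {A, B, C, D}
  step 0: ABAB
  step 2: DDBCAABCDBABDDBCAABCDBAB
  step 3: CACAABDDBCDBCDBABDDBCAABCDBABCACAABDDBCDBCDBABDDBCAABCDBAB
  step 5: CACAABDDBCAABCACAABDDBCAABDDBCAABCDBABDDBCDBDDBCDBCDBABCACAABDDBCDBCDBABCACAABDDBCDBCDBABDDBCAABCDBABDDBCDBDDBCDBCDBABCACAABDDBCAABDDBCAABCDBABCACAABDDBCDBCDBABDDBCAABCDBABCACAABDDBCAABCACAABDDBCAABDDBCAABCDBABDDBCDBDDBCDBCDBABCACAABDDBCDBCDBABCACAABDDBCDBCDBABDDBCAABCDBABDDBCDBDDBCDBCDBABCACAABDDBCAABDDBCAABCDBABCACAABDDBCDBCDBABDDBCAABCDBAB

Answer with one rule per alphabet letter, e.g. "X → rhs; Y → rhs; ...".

  step 2 ⇒ step 3: DDBCAABCDBABDDBCAABCDBAB ⇒ CA·CA·AB·DDB·CDB·CDB·AB·DDB·CA·AB·CDB·AB·CA·CA·AB·DDB·CDB·CDB·AB·DDB·CA·AB·CDB·AB
    A ↦ CDB
    B ↦ AB
    C ↦ DDB
    D ↦ CA

A->CDB, B->AB, C->DDB, D->CA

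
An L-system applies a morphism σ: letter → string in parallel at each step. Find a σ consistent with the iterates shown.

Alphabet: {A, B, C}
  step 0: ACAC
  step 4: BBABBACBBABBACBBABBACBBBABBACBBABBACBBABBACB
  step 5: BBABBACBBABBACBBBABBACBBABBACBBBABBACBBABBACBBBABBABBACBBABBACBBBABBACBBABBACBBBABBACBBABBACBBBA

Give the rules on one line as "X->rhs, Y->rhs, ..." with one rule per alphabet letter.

A->C, B->BBA, C->B

  step 4 ⇒ step 5: BBABBACBBABBACBBABBACBBBABBACBBABBACBBABBACB ⇒ BBA·BBA·C·BBA·BBA·C·B·BBA·BBA·C·BBA·BBA·C·B·BBA·BBA·C·BBA·BBA·C·B·BBA·BBA·BBA·C·BBA·BBA·C·B·BBA·BBA·C·BBA·BBA·C·B·BBA·BBA·C·BBA·BBA·C·B·BBA
    A ↦ C
    B ↦ BBA
    C ↦ B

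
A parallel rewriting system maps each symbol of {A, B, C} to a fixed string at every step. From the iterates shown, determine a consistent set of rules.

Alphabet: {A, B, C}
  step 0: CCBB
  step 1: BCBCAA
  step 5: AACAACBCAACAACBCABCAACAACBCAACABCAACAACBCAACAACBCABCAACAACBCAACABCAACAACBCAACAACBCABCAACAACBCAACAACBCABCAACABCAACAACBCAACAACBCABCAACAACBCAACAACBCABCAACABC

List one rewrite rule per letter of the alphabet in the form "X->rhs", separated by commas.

A->AAC, B->A, C->BC

  step 0 ⇒ step 1: CCBB ⇒ BC·BC·A·A
    B ↦ A
    C ↦ BC
    A ↦ AAC  (constrained at step 1)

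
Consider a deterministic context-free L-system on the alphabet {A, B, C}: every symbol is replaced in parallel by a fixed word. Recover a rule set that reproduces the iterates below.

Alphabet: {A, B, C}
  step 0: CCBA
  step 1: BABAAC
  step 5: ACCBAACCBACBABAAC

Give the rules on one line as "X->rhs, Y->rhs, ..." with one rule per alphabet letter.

A->C, B->A, C->BA

  step 0 ⇒ step 1: CCBA ⇒ BA·BA·A·C
    A ↦ C
    B ↦ A
    C ↦ BA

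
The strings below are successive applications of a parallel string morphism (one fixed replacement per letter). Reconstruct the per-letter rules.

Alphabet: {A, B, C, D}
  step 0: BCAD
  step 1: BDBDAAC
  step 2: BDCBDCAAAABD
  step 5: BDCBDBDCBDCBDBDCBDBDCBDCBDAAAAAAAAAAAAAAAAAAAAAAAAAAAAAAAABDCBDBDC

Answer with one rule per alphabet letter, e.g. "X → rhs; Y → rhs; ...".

  step 1 ⇒ step 2: BDBDAAC ⇒ BD·C·BD·C·AA·AA·BD
    A ↦ AA
    B ↦ BD
    C ↦ BD
    D ↦ C

A->AA, B->BD, C->BD, D->C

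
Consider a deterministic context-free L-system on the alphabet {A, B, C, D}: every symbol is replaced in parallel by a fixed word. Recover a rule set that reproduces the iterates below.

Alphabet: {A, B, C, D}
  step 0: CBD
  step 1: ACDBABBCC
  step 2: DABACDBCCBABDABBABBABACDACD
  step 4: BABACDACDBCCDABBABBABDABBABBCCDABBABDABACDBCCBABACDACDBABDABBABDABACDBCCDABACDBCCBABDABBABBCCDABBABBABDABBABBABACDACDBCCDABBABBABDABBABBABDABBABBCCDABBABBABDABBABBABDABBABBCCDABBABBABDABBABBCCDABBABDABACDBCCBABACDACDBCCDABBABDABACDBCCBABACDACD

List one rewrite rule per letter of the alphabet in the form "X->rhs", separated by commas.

A->DAB, B->BAB, C->ACD, D->BCC

  step 1 ⇒ step 2: ACDBABBCC ⇒ DAB·ACD·BCC·BAB·DAB·BAB·BAB·ACD·ACD
    A ↦ DAB
    B ↦ BAB
    C ↦ ACD
    D ↦ BCC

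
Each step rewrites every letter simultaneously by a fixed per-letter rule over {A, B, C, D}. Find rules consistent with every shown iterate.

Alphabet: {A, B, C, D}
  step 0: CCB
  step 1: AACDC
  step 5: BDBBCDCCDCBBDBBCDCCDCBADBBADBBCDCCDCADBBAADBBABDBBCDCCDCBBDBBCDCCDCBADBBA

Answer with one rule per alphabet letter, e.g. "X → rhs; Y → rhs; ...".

  step 0 ⇒ step 1: CCB ⇒ A·A·CDC
    B ↦ CDC
    C ↦ A
    A ↦ B  (constrained at step 1)
    D ↦ DBB  (constrained at step 1)

A->B, B->CDC, C->A, D->DBB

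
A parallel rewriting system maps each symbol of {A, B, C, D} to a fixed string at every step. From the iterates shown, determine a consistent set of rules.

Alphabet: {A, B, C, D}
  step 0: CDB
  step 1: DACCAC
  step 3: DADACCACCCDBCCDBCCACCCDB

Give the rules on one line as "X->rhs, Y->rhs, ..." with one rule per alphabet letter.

  step 0 ⇒ step 1: CDB ⇒ DA·CC·AC
    B ↦ AC
    C ↦ DA
    D ↦ CC
    A ↦ DB  (constrained at step 1)

A->DB, B->AC, C->DA, D->CC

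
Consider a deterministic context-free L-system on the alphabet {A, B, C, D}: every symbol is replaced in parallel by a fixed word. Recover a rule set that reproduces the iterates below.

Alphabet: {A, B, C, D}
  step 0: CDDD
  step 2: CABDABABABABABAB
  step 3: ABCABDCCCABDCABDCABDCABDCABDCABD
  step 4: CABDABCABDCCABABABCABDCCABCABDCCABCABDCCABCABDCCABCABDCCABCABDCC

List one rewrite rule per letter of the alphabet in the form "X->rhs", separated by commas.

  step 3 ⇒ step 4: ABCABDCCCABDCABDCABDCABDCABDCABD ⇒ C·ABD·AB·C·ABD·CC·AB·AB·AB·C·ABD·CC·AB·C·ABD·CC·AB·C·ABD·CC·AB·C·ABD·CC·AB·C·ABD·CC·AB·C·ABD·CC
    A ↦ C
    B ↦ ABD
    C ↦ AB
    D ↦ CC

A->C, B->ABD, C->AB, D->CC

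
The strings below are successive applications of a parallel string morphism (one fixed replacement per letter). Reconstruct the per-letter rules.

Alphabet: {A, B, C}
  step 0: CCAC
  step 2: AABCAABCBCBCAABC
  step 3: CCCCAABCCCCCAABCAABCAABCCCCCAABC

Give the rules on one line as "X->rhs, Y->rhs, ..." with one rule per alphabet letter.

A->CC, B->AA, C->BC

  step 2 ⇒ step 3: AABCAABCBCBCAABC ⇒ CC·CC·AA·BC·CC·CC·AA·BC·AA·BC·AA·BC·CC·CC·AA·BC
    A ↦ CC
    B ↦ AA
    C ↦ BC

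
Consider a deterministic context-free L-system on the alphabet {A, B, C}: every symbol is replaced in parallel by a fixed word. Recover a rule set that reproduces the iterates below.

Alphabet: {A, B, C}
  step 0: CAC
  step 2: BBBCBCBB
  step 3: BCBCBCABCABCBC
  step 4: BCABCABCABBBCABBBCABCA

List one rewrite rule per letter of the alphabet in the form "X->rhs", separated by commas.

A->BB, B->BC, C->A

  step 3 ⇒ step 4: BCBCBCABCABCBC ⇒ BC·A·BC·A·BC·A·BB·BC·A·BB·BC·A·BC·A
    A ↦ BB
    B ↦ BC
    C ↦ A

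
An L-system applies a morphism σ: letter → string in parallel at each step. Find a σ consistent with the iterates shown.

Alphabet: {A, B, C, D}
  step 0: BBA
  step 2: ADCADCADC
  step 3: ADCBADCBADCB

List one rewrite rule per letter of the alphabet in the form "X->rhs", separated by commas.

  step 2 ⇒ step 3: ADCADCADC ⇒ AD·C·B·AD·C·B·AD·C·B
    A ↦ AD
    C ↦ B
    D ↦ C
    B ↦ AD  (constrained at step 0)

A->AD, B->AD, C->B, D->C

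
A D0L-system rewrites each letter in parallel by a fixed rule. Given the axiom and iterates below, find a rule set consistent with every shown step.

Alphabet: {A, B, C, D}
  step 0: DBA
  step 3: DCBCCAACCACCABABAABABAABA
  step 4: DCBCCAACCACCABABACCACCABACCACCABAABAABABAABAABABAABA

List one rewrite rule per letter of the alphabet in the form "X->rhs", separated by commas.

  step 3 ⇒ step 4: DCBCCAACCACCABABAABABAABA ⇒ DCB·CCA·A·CCA·CCA·BA·BA·CCA·CCA·BA·CCA·CCA·BA·A·BA·A·BA·BA·A·BA·A·BA·BA·A·BA
    A ↦ BA
    B ↦ A
    C ↦ CCA
    D ↦ DCB

A->BA, B->A, C->CCA, D->DCB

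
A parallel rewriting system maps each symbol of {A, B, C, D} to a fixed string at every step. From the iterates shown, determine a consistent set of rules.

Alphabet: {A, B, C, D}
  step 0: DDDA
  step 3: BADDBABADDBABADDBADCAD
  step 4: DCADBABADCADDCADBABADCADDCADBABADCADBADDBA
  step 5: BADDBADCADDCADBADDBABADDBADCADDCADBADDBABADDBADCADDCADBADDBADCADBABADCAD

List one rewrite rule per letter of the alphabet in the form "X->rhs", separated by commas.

A->D, B->DCA, C->D, D->BA

  step 4 ⇒ step 5: DCADBABADCADDCADBABADCADDCADBABADCADBADDBA ⇒ BA·D·D·BA·DCA·D·DCA·D·BA·D·D·BA·BA·D·D·BA·DCA·D·DCA·D·BA·D·D·BA·BA·D·D·BA·DCA·D·DCA·D·BA·D·D·BA·DCA·D·BA·BA·DCA·D
    A ↦ D
    B ↦ DCA
    C ↦ D
    D ↦ BA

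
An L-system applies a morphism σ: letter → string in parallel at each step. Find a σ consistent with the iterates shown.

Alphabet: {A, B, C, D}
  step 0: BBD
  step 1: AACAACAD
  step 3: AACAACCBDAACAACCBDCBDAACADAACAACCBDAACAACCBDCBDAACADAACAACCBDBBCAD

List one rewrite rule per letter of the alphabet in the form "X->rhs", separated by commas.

  step 0 ⇒ step 1: BBD ⇒ AAC·AAC·AD
    B ↦ AAC
    D ↦ AD
    A ↦ BBC  (constrained at step 1)
    C ↦ CBD  (constrained at step 1)

A->BBC, B->AAC, C->CBD, D->AD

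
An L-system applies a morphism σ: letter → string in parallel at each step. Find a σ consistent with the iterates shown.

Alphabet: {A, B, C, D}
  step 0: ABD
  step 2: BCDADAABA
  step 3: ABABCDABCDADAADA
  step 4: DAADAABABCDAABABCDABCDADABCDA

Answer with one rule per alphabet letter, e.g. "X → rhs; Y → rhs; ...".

A->DA, B->A, C->BA, D->BC

  step 3 ⇒ step 4: ABABCDABCDADAADA ⇒ DA·A·DA·A·BA·BC·DA·A·BA·BC·DA·BC·DA·DA·BC·DA
    A ↦ DA
    B ↦ A
    C ↦ BA
    D ↦ BC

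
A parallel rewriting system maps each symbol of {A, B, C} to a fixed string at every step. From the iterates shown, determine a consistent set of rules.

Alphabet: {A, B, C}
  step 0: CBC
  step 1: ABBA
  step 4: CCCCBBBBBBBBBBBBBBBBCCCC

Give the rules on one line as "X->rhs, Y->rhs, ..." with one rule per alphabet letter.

A->CC, B->BB, C->A

  step 0 ⇒ step 1: CBC ⇒ A·BB·A
    B ↦ BB
    C ↦ A
    A ↦ CC  (constrained at step 1)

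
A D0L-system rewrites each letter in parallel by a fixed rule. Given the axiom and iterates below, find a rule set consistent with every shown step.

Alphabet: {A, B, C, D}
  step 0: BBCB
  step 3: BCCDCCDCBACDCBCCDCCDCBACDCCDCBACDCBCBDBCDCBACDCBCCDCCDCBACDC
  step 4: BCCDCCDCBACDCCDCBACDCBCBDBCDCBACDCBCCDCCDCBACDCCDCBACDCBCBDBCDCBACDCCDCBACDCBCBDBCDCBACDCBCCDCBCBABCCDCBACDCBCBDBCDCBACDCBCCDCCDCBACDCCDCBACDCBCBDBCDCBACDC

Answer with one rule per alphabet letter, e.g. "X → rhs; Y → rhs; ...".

A->BDB, B->BC, C->CDC, D->BA

  step 3 ⇒ step 4: BCCDCCDCBACDCBCCDCCDCBACDCCDCBACDCBCBDBCDCBACDCBCCDCCDCBACDC ⇒ BC·CDC·CDC·BA·CDC·CDC·BA·CDC·BC·BDB·CDC·BA·CDC·BC·CDC·CDC·BA·CDC·CDC·BA·CDC·BC·BDB·CDC·BA·CDC·CDC·BA·CDC·BC·BDB·CDC·BA·CDC·BC·CDC·BC·BA·BC·CDC·BA·CDC·BC·BDB·CDC·BA·CDC·BC·CDC·CDC·BA·CDC·CDC·BA·CDC·BC·BDB·CDC·BA·CDC
    A ↦ BDB
    B ↦ BC
    C ↦ CDC
    D ↦ BA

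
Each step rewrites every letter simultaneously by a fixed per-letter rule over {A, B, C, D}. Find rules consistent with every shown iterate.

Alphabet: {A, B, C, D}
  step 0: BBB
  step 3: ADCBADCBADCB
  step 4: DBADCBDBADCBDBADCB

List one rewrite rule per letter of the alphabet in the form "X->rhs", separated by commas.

A->DB, B->CB, C->D, D->A

  step 3 ⇒ step 4: ADCBADCBADCB ⇒ DB·A·D·CB·DB·A·D·CB·DB·A·D·CB
    A ↦ DB
    B ↦ CB
    C ↦ D
    D ↦ A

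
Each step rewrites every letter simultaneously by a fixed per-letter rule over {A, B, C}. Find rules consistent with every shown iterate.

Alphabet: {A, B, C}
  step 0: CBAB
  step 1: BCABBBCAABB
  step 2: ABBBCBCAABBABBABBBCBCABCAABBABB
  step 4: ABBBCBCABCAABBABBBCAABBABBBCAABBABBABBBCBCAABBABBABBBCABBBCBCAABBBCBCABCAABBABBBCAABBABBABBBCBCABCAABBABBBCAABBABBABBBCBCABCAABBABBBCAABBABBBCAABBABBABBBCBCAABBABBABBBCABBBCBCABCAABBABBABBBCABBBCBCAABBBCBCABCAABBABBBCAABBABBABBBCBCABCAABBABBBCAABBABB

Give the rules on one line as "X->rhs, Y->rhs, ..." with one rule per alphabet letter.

  step 1 ⇒ step 2: BCABBBCAABB ⇒ ABB·BC·BCA·ABB·ABB·ABB·BC·BCA·BCA·ABB·ABB
    A ↦ BCA
    B ↦ ABB
    C ↦ BC

A->BCA, B->ABB, C->BC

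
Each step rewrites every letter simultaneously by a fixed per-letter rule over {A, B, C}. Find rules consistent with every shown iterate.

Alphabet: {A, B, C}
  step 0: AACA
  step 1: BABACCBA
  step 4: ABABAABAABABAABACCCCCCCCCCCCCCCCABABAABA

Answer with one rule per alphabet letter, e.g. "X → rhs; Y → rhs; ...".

  step 0 ⇒ step 1: AACA ⇒ BA·BA·CC·BA
    A ↦ BA
    C ↦ CC
    B ↦ A  (constrained at step 1)

A->BA, B->A, C->CC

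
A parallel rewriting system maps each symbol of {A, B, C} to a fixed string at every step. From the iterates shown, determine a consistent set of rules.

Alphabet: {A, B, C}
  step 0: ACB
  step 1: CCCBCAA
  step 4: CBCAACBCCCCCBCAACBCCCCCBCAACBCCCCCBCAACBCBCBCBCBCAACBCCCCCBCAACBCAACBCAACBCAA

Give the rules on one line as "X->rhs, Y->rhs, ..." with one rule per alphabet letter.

A->CC, B->CAA, C->CB

  step 0 ⇒ step 1: ACB ⇒ CC·CB·CAA
    A ↦ CC
    B ↦ CAA
    C ↦ CB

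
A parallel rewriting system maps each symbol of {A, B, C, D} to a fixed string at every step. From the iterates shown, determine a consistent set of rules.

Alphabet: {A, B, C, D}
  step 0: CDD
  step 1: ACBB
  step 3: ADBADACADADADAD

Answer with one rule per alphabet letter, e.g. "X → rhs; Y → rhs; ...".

  step 0 ⇒ step 1: CDD ⇒ AC·B·B
    C ↦ AC
    D ↦ B
    A ↦ AD  (constrained at step 1)
    B ↦ AA  (constrained at step 1)

A->AD, B->AA, C->AC, D->B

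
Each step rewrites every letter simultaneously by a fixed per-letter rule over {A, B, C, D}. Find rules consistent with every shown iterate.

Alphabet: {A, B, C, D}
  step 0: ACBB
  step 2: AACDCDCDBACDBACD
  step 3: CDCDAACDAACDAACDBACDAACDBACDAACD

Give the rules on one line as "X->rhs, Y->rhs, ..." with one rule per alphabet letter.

A->CD, B->BA, C->AA, D->CD

  step 2 ⇒ step 3: AACDCDCDBACDBACD ⇒ CD·CD·AA·CD·AA·CD·AA·CD·BA·CD·AA·CD·BA·CD·AA·CD
    A ↦ CD
    B ↦ BA
    C ↦ AA
    D ↦ CD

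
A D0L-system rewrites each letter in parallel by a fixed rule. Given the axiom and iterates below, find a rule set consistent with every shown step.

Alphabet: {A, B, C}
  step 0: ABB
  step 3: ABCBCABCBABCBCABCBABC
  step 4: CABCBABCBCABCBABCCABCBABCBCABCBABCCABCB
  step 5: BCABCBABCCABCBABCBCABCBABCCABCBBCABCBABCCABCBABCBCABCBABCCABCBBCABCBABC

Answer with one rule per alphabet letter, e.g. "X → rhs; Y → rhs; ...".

  step 4 ⇒ step 5: CABCBABCBCABCBABCCABCBABCBCABCBABCCABCB ⇒ B·C·ABC·B·ABC·C·ABC·B·ABC·B·C·ABC·B·ABC·C·ABC·B·B·C·ABC·B·ABC·C·ABC·B·ABC·B·C·ABC·B·ABC·C·ABC·B·B·C·ABC·B·ABC
    A ↦ C
    B ↦ ABC
    C ↦ B

A->C, B->ABC, C->B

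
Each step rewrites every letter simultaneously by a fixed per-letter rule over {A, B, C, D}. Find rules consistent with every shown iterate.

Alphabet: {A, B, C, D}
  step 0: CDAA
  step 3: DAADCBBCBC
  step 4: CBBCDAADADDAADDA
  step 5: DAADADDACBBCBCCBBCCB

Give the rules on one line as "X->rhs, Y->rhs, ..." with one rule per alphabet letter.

A->B, B->AD, C->DA, D->C

  step 4 ⇒ step 5: CBBCDAADADDAADDA ⇒ DA·AD·AD·DA·C·B·B·C·B·C·C·B·B·C·C·B
    A ↦ B
    B ↦ AD
    C ↦ DA
    D ↦ C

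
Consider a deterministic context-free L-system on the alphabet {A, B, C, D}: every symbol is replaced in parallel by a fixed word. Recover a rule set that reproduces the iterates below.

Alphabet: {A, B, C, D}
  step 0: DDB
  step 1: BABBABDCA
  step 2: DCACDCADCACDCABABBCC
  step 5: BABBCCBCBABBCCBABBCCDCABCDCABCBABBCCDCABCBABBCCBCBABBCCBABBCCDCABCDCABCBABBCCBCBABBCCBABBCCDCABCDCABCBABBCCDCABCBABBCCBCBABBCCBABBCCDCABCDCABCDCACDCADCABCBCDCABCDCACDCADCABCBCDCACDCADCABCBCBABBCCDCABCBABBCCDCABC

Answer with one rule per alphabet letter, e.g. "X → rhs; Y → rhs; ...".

  step 1 ⇒ step 2: BABBABDCA ⇒ DCA·C·DCA·DCA·C·DCA·BAB·BC·C
    A ↦ C
    B ↦ DCA
    C ↦ BC
    D ↦ BAB

A->C, B->DCA, C->BC, D->BAB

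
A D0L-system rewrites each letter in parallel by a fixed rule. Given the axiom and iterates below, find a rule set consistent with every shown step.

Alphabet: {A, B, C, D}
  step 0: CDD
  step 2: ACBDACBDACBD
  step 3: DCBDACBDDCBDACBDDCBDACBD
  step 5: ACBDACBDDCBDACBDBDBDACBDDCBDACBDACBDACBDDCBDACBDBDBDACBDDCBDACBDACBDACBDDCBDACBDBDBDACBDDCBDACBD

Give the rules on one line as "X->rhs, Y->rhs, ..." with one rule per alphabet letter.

A->DC, B->AC, C->BD, D->BD

  step 2 ⇒ step 3: ACBDACBDACBD ⇒ DC·BD·AC·BD·DC·BD·AC·BD·DC·BD·AC·BD
    A ↦ DC
    B ↦ AC
    C ↦ BD
    D ↦ BD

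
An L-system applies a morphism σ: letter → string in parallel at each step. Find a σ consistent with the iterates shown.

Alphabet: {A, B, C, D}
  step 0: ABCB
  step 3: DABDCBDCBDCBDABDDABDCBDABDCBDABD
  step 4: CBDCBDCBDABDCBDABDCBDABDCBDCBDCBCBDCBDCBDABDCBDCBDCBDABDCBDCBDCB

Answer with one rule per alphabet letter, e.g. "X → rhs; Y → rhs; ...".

A->DC, B->BD, C->DA, D->CB

  step 3 ⇒ step 4: DABDCBDCBDCBDABDDABDCBDABDCBDABD ⇒ CB·DC·BD·CB·DA·BD·CB·DA·BD·CB·DA·BD·CB·DC·BD·CB·CB·DC·BD·CB·DA·BD·CB·DC·BD·CB·DA·BD·CB·DC·BD·CB
    A ↦ DC
    B ↦ BD
    C ↦ DA
    D ↦ CB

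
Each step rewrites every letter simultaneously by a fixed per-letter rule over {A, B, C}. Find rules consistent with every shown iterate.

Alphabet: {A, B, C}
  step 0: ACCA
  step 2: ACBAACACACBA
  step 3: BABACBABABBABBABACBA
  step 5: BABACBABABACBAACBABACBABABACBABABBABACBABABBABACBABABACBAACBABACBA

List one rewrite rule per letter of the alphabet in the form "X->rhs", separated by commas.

  step 2 ⇒ step 3: ACBAACACACBA ⇒ BA·B·AC·BA·BA·B·BA·B·BA·B·AC·BA
    A ↦ BA
    B ↦ AC
    C ↦ B

A->BA, B->AC, C->B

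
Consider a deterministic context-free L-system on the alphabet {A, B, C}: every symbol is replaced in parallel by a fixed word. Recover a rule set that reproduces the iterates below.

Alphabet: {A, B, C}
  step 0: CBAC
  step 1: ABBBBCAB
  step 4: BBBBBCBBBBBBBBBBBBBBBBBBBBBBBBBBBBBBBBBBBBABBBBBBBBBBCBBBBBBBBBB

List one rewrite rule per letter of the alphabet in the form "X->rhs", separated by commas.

A->BC, B->BB, C->AB

  step 0 ⇒ step 1: CBAC ⇒ AB·BB·BC·AB
    A ↦ BC
    B ↦ BB
    C ↦ AB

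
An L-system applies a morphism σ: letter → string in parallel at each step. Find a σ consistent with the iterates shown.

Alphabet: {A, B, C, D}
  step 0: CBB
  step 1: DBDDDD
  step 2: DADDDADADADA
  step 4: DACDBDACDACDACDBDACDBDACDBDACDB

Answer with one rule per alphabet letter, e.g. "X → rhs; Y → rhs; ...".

  step 1 ⇒ step 2: DBDDDD ⇒ DA·DD·DA·DA·DA·DA
    B ↦ DD
    D ↦ DA
    A ↦ C  (constrained at step 2)
  step 0 ⇒ step 1: CBB ⇒ DB·DD·DD
    C ↦ DB

A->C, B->DD, C->DB, D->DA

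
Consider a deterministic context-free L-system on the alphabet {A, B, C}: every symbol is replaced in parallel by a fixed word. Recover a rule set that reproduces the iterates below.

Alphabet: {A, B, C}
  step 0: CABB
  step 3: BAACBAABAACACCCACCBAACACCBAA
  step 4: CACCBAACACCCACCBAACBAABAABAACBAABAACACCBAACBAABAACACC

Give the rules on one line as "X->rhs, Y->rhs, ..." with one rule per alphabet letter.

  step 3 ⇒ step 4: BAACBAABAACACCCACCBAACACCBAA ⇒ CA·C·C·BAA·CA·C·C·CA·C·C·BAA·C·BAA·BAA·BAA·C·BAA·BAA·CA·C·C·BAA·C·BAA·BAA·CA·C·C
    A ↦ C
    B ↦ CA
    C ↦ BAA

A->C, B->CA, C->BAA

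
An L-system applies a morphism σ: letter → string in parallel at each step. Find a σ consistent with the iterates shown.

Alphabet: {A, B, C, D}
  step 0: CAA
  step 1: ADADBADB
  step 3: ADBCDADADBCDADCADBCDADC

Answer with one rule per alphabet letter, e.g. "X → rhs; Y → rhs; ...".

  step 0 ⇒ step 1: CAA ⇒ AD·ADB·ADB
    A ↦ ADB
    C ↦ AD
    B ↦ D  (constrained at step 1)
    D ↦ C  (constrained at step 1)

A->ADB, B->D, C->AD, D->C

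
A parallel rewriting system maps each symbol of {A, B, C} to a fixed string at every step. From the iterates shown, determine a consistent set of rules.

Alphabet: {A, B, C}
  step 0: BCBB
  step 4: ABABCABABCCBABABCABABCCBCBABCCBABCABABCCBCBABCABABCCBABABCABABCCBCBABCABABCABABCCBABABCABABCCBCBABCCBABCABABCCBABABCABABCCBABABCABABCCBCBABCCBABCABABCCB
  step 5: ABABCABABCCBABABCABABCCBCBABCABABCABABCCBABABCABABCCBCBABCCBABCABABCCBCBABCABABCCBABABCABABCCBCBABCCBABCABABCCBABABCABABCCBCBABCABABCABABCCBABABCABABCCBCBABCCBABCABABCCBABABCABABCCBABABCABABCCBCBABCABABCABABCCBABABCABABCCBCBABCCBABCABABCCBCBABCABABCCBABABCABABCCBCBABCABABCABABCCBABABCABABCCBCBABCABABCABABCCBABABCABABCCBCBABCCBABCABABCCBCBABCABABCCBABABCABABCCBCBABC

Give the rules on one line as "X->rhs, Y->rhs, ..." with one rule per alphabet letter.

A->AB, B->ABC, C->CB

  step 4 ⇒ step 5: ABABCABABCCBABABCABABCCBCBABCCBABCABABCCBCBABCABABCCBABABCABABCCBCBABCABABCABABCCBABABCABABCCBCBABCCBABCABABCCBABABCABABCCBABABCABABCCBCBABCCBABCABABCCB ⇒ AB·ABC·AB·ABC·CB·AB·ABC·AB·ABC·CB·CB·ABC·AB·ABC·AB·ABC·CB·AB·ABC·AB·ABC·CB·CB·ABC·CB·ABC·AB·ABC·CB·CB·ABC·AB·ABC·CB·AB·ABC·AB·ABC·CB·CB·ABC·CB·ABC·AB·ABC·CB·AB·ABC·AB·ABC·CB·CB·ABC·AB·ABC·AB·ABC·CB·AB·ABC·AB·ABC·CB·CB·ABC·CB·ABC·AB·ABC·CB·AB·ABC·AB·ABC·CB·AB·ABC·AB·ABC·CB·CB·ABC·AB·ABC·AB·ABC·CB·AB·ABC·AB·ABC·CB·CB·ABC·CB·ABC·AB·ABC·CB·CB·ABC·AB·ABC·CB·AB·ABC·AB·ABC·CB·CB·ABC·AB·ABC·AB·ABC·CB·AB·ABC·AB·ABC·CB·CB·ABC·AB·ABC·AB·ABC·CB·AB·ABC·AB·ABC·CB·CB·ABC·CB·ABC·AB·ABC·CB·CB·ABC·AB·ABC·CB·AB·ABC·AB·ABC·CB·CB·ABC
    A ↦ AB
    B ↦ ABC
    C ↦ CB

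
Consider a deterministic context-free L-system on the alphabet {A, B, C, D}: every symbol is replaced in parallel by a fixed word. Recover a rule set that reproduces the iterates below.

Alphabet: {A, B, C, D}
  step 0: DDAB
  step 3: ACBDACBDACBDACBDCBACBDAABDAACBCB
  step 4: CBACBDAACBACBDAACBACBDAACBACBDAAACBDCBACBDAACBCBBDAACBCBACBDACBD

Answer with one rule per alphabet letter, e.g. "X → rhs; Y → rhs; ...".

A->CB, B->BD, C->AC, D->AA

  step 3 ⇒ step 4: ACBDACBDACBDACBDCBACBDAABDAACBCB ⇒ CB·AC·BD·AA·CB·AC·BD·AA·CB·AC·BD·AA·CB·AC·BD·AA·AC·BD·CB·AC·BD·AA·CB·CB·BD·AA·CB·CB·AC·BD·AC·BD
    A ↦ CB
    B ↦ BD
    C ↦ AC
    D ↦ AA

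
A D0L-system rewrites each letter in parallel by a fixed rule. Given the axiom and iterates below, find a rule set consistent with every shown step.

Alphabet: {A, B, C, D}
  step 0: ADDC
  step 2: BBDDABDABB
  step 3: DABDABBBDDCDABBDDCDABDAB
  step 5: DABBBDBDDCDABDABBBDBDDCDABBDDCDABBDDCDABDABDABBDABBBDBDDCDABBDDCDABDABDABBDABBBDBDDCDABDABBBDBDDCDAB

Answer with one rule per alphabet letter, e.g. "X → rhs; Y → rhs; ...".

A->DDC, B->DAB, C->D, D->B

  step 2 ⇒ step 3: BBDDABDABB ⇒ DAB·DAB·B·B·DDC·DAB·B·DDC·DAB·DAB
    A ↦ DDC
    B ↦ DAB
    D ↦ B
    C ↦ D  (constrained at step 0)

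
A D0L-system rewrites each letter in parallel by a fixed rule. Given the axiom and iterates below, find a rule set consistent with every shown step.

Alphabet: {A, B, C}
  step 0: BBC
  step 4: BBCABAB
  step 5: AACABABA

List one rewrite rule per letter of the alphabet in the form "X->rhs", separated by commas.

A->B, B->A, C->CA

  step 4 ⇒ step 5: BBCABAB ⇒ A·A·CA·B·A·B·A
    A ↦ B
    B ↦ A
    C ↦ CA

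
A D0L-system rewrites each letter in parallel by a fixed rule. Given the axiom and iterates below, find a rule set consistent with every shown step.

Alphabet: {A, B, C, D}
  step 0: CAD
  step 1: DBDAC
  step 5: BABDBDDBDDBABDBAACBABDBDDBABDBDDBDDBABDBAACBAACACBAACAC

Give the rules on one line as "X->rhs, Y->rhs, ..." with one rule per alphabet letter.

  step 0 ⇒ step 1: CAD ⇒ D·BD·AC
    A ↦ BD
    C ↦ D
    D ↦ AC
    B ↦ BA  (constrained at step 1)

A->BD, B->BA, C->D, D->AC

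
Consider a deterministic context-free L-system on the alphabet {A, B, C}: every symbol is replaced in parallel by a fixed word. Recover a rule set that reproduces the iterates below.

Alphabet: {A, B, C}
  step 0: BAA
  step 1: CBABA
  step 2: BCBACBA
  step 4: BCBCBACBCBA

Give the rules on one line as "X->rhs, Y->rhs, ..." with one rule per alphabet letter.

  step 1 ⇒ step 2: CBABA ⇒ B·C·BA·C·BA
    A ↦ BA
    B ↦ C
    C ↦ B

A->BA, B->C, C->B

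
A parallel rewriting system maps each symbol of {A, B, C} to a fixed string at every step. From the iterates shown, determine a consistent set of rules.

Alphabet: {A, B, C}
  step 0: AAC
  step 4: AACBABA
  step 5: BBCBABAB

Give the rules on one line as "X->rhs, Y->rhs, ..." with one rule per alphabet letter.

A->B, B->A, C->CB

  step 4 ⇒ step 5: AACBABA ⇒ B·B·CB·A·B·A·B
    A ↦ B
    B ↦ A
    C ↦ CB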